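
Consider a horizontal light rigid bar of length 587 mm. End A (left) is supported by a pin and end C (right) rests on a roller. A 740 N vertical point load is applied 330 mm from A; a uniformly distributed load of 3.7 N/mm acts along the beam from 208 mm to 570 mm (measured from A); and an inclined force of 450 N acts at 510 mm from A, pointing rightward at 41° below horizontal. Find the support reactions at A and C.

Resultant of the distributed load: 3.7 × 362 = 1339.4 N at 389 mm from A.
Moments about A: C_y·587 − 740·330 − (3.7·362)·389 − 450·sin41°·510 = 0 → C_y = 915792/587 = 1560.12 ≈ 1560 N.
ΣF_y = 0: A_y + 1560.12 − 740 − 3.7·362 − 450·sin41° = 0 → A_y = 814.5 N.
ΣF_x = 0: A_x + 450·cos41° = 0 → A_x = -339.6 N.

A_x = -339.6 N, A_y = 814.5 N, C_y = 1560 N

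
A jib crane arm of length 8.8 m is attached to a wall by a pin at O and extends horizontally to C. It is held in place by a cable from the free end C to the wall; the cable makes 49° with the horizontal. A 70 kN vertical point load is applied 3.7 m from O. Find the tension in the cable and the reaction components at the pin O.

ΣM about O: T·sin49°·8.8 − 70·3.7 = 0 → T = 259/(8.8·0.75471) = 38.9975 ≈ 39.00 kN.
ΣF_x = 0: O_x − T·cos49° = 0 → O_x = 38.9975 × 0.656059 = 25.58 kN.
ΣF_y = 0: O_y + T·sin49° − 70 = 0 → O_y = 70 − 38.9975 × 0.75471 = 40.57 kN.

T = 39.00 kN, O_x = 25.58 kN, O_y = 40.57 kN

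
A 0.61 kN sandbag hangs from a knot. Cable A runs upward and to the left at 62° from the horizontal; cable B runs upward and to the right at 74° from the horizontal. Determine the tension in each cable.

ΣF_x = 0: −T_A·cos62° + T_B·cos74° = 0 → T_B = 1.70322·T_A.
ΣF_y = 0: T_A·sin62° + T_B·sin74° = 0.61.
Substitute: T_A·(0.882948 + 1.70322·0.961262) = 0.61 → T_A = 0.242045 ≈ 0.2420 kN.
Then T_B = 1.70322 × 0.242045 = 0.4123 kN.

T_A = 0.2420 kN, T_B = 0.4123 kN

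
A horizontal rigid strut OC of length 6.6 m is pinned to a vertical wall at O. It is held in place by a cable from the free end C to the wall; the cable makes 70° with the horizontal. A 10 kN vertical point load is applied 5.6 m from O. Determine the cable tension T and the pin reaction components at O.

T = 9.029 kN, O_x = 3.088 kN, O_y = 1.515 kN

ΣM about O: T·sin70°·6.6 − 10·5.6 = 0 → T = 56/(6.6·0.939693) = 9.02938 ≈ 9.029 kN.
ΣF_x = 0: O_x − T·cos70° = 0 → O_x = 9.02938 × 0.34202 = 3.088 kN.
ΣF_y = 0: O_y + T·sin70° − 10 = 0 → O_y = 10 − 9.02938 × 0.939693 = 1.515 kN.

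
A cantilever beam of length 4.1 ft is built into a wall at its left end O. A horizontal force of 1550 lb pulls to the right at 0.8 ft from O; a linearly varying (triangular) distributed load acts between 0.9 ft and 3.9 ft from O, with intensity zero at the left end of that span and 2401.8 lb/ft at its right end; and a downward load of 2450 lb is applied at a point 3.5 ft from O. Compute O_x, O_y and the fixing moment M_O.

Resultant of the triangular load: ½ × 2401.8 × 3 = 3602.7 lb, acting at 2.9 ft from O (one-third of the span from the peak).
ΣF_x = 0: O_x + 1550 = 0 → O_x = -1550 lb.
ΣF_y = 0: O_y − ½·2401.8·3 − 2450 = 0 → O_y = 6053 lb.
ΣM about O: M_O − (½·2401.8·3)·2.9 − 2450·3.5 = 0 → M_O = 19020 lb·ft.

O_x = -1550 lb, O_y = 6053 lb, M_O = 19020 lb·ft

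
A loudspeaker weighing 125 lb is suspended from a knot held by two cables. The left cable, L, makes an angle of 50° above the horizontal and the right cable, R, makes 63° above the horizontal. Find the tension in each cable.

T_L = 61.65 lb, T_R = 87.29 lb

ΣF_x = 0: −T_L·cos50° + T_R·cos63° = 0 → T_R = 1.41586·T_L.
ΣF_y = 0: T_L·sin50° + T_R·sin63° = 125.
Substitute: T_L·(0.766044 + 1.41586·0.891007) = 125 → T_L = 61.6497 ≈ 61.65 lb.
Then T_R = 1.41586 × 61.6497 = 87.29 lb.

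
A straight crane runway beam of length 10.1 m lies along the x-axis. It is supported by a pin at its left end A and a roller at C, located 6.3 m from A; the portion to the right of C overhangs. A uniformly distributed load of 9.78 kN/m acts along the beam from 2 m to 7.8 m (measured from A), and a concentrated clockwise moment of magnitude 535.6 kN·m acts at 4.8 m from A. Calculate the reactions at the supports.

Resultant of the distributed load: 9.78 × 5.8 = 56.724 kN at 4.9 m from A.
Taking moments about A: C_y·6.3 − (9.78·5.8)·4.9 − 535.6 = 0 → C_y = 813.5476/6.3 = 129.135 ≈ 129.1 kN.
ΣF_y = 0: A_y + 129.135 − 9.78·5.8 = 0 → A_y = -72.41 kN.
ΣF_x = 0: no horizontal applied forces, so A_x = 0.

A_x = 0, A_y = -72.41 kN, C_y = 129.1 kN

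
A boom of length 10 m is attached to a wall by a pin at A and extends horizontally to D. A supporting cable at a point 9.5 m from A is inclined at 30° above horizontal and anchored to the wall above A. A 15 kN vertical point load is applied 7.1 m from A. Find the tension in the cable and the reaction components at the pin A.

T = 22.42 kN, A_x = 19.42 kN, A_y = 3.789 kN

ΣM about A: T·sin30°·9.5 − 15·7.1 = 0 → T = 106.5/(9.5·0.5) = 22.4211 ≈ 22.42 kN.
ΣF_x = 0: A_x − T·cos30° = 0 → A_x = 22.4211 × 0.866025 = 19.42 kN.
ΣF_y = 0: A_y + T·sin30° − 15 = 0 → A_y = 15 − 22.4211 × 0.5 = 3.789 kN.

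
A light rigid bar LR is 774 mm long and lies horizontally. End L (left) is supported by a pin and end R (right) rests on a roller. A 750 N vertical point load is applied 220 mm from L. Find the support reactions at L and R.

L_x = 0, L_y = 536.8 N, R_y = 213.2 N

ΣM about L: R_y·774 − 750·220 = 0 → R_y = 165000/774 = 213.178 ≈ 213.2 N.
ΣF_y = 0: L_y + 213.178 − 750 = 0 → L_y = 536.8 N.
ΣF_x = 0: no horizontal applied forces, so L_x = 0.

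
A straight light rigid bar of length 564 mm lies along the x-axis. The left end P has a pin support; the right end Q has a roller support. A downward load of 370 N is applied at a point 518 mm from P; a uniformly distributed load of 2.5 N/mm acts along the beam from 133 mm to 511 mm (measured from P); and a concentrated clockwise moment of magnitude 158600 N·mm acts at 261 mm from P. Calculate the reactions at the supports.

Resultant of the distributed load: 2.5 × 378 = 945 N at 322 mm from P.
Moments about P: Q_y·564 − 370·518 − (2.5·378)·322 − 158600 = 0 → Q_y = 654550/564 = 1160.55 ≈ 1161 N.
ΣF_y = 0: P_y + 1160.55 − 370 − 2.5·378 = 0 → P_y = 154.5 N.
ΣF_x = 0: no horizontal applied forces, so P_x = 0.

P_x = 0, P_y = 154.5 N, Q_y = 1161 N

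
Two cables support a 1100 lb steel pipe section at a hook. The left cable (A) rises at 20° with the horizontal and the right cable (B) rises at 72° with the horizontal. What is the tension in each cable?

T_A = 340.1 lb, T_B = 1034 lb

ΣF_x = 0: −T_A·cos20° + T_B·cos72° = 0 → T_B = 3.04091·T_A.
ΣF_y = 0: T_A·sin20° + T_B·sin72° = 1100.
Substitute: T_A·(0.34202 + 3.04091·0.951057) = 1100 → T_A = 340.126 ≈ 340.1 lb.
Then T_B = 3.04091 × 340.126 = 1034 lb.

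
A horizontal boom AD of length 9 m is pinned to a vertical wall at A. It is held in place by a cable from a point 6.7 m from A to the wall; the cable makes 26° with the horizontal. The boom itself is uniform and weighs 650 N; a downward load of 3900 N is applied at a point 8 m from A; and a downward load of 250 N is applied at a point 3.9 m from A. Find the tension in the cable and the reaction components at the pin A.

ΣM about A: T·sin26°·6.7 − 650·4.5 − 3900·8 − 250·3.9 = 0 → T = 35100/(6.7·0.438371) = 11950.6 ≈ 11950 N.
ΣF_x = 0: A_x − T·cos26° = 0 → A_x = 11950.6 × 0.898794 = 10740 N.
ΣF_y = 0: A_y + T·sin26° − 650 − 3900 − 250 = 0 → A_y = 4800 − 11950.6 × 0.438371 = -438.8 N.

T = 11950 N, A_x = 10740 N, A_y = -438.8 N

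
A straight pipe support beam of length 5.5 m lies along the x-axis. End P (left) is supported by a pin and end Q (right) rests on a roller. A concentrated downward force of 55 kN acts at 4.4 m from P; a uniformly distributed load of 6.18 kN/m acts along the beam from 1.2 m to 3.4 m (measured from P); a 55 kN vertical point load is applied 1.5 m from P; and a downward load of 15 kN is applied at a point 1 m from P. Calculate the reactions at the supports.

P_x = 0, P_y = 71.18 kN, Q_y = 67.41 kN

Resultant of the distributed load: 6.18 × 2.2 = 13.596 kN at 2.3 m from P.
Moments about P: Q_y·5.5 − 55·4.4 − (6.18·2.2)·2.3 − 55·1.5 − 15·1 = 0 → Q_y = 370.7708/5.5 = 67.4129 ≈ 67.41 kN.
ΣF_y = 0: P_y + 67.4129 − 55 − 6.18·2.2 − 55 − 15 = 0 → P_y = 71.18 kN.
ΣF_x = 0: no horizontal applied forces, so P_x = 0.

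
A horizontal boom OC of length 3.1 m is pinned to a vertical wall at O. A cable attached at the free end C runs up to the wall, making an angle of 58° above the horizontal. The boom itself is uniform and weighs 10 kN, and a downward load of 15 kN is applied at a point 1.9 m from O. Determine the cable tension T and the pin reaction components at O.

ΣM about O: T·sin58°·3.1 − 10·1.55 − 15·1.9 = 0 → T = 44/(3.1·0.848048) = 16.7367 ≈ 16.74 kN.
ΣF_x = 0: O_x − T·cos58° = 0 → O_x = 16.7367 × 0.529919 = 8.869 kN.
ΣF_y = 0: O_y + T·sin58° − 10 − 15 = 0 → O_y = 25 − 16.7367 × 0.848048 = 10.81 kN.

T = 16.74 kN, O_x = 8.869 kN, O_y = 10.81 kN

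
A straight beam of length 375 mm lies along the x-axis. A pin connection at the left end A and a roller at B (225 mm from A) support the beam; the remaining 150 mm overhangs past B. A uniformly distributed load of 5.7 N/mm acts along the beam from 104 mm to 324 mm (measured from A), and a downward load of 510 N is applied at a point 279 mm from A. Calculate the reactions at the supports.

Resultant of the distributed load: 5.7 × 220 = 1254 N at 214 mm from A.
ΣM about A: B_y·225 − (5.7·220)·214 − 510·279 = 0 → B_y = 410646/225 = 1825.09 ≈ 1825 N.
ΣF_y = 0: A_y + 1825.09 − 5.7·220 − 510 = 0 → A_y = -61.09 N.
ΣF_x = 0: no horizontal applied forces, so A_x = 0.

A_x = 0, A_y = -61.09 N, B_y = 1825 N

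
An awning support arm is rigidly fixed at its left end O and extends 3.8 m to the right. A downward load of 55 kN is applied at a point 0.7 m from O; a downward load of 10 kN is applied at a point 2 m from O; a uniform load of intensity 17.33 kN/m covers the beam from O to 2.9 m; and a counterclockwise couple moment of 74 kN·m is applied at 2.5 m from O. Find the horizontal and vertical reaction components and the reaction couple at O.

O_x = 0, O_y = 115.3 kN, M_O = 57.37 kN·m

Resultant of the distributed load: 17.33 × 2.9 = 50.257 kN at 1.45 m from O.
ΣF_x = 0: O_x = 0.
ΣF_y = 0: O_y − 55 − 10 − 17.33·2.9 = 0 → O_y = 115.3 kN.
ΣM about O: M_O − 55·0.7 − 10·2 − (17.33·2.9)·1.45 + 74 = 0 → M_O = 57.37 kN·m.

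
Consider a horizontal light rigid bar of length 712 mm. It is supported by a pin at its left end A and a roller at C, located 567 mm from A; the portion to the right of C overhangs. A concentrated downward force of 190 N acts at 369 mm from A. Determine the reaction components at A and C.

A_x = 0, A_y = 66.35 N, C_y = 123.7 N

Taking moments about A: C_y·567 − 190·369 = 0 → C_y = 70110/567 = 123.651 ≈ 123.7 N.
ΣF_y = 0: A_y + 123.651 − 190 = 0 → A_y = 66.35 N.
ΣF_x = 0: no horizontal applied forces, so A_x = 0.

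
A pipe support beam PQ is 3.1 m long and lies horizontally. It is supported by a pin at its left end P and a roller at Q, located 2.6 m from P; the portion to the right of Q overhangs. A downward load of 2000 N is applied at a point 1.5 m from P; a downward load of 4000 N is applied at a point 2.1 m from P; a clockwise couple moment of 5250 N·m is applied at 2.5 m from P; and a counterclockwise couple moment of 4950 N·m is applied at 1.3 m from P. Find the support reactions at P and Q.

Taking moments about P: Q_y·2.6 − 2000·1.5 − 4000·2.1 − 5250 + 4950 = 0 → Q_y = 11700/2.6 = 4500 N.
ΣF_y = 0: P_y + 4500 − 2000 − 4000 = 0 → P_y = 1500 N.
ΣF_x = 0: no horizontal applied forces, so P_x = 0.

P_x = 0, P_y = 1500 N, Q_y = 4500 N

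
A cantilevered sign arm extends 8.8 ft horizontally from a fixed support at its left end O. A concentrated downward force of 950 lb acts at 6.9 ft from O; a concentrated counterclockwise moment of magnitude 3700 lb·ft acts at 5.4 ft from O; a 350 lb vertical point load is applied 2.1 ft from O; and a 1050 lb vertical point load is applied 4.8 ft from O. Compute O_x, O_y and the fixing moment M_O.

O_x = 0, O_y = 2350 lb, M_O = 8630 lb·ft

ΣF_x = 0: O_x = 0.
ΣF_y = 0: O_y − 950 − 350 − 1050 = 0 → O_y = 2350 lb.
ΣM about O: M_O − 950·6.9 + 3700 − 350·2.1 − 1050·4.8 = 0 → M_O = 8630 lb·ft.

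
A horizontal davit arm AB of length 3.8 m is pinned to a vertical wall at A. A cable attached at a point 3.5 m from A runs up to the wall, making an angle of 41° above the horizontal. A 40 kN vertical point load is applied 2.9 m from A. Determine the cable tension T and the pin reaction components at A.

T = 50.52 kN, A_x = 38.13 kN, A_y = 6.857 kN

ΣM about A: T·sin41°·3.5 − 40·2.9 = 0 → T = 116/(3.5·0.656059) = 50.5181 ≈ 50.52 kN.
ΣF_x = 0: A_x − T·cos41° = 0 → A_x = 50.5181 × 0.75471 = 38.13 kN.
ΣF_y = 0: A_y + T·sin41° − 40 = 0 → A_y = 40 − 50.5181 × 0.656059 = 6.857 kN.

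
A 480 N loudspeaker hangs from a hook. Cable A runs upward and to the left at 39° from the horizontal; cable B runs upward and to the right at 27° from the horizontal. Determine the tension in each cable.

ΣF_x = 0: −T_A·cos39° + T_B·cos27° = 0 → T_B = 0.872211·T_A.
ΣF_y = 0: T_A·sin39° + T_B·sin27° = 480.
Substitute: T_A·(0.62932 + 0.872211·0.45399) = 480 → T_A = 468.158 ≈ 468.2 N.
Then T_B = 0.872211 × 468.158 = 408.3 N.

T_A = 468.2 N, T_B = 408.3 N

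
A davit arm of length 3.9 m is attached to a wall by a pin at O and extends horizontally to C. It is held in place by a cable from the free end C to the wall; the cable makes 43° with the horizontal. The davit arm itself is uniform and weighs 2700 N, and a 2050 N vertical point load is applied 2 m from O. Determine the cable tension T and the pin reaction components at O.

ΣM about O: T·sin43°·3.9 − 2700·1.95 − 2050·2 = 0 → T = 9365/(3.9·0.681998) = 3520.95 ≈ 3521 N.
ΣF_x = 0: O_x − T·cos43° = 0 → O_x = 3520.95 × 0.731354 = 2575 N.
ΣF_y = 0: O_y + T·sin43° − 2700 − 2050 = 0 → O_y = 4750 − 3520.95 × 0.681998 = 2349 N.

T = 3521 N, O_x = 2575 N, O_y = 2349 N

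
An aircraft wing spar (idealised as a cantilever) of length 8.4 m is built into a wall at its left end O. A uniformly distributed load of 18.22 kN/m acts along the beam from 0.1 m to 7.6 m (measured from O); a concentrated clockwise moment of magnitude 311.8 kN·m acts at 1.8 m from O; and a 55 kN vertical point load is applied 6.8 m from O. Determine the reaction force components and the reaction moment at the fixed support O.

Resultant of the distributed load: 18.22 × 7.5 = 136.65 kN at 3.85 m from O.
ΣF_x = 0: O_x = 0.
ΣF_y = 0: O_y − 18.22·7.5 − 55 = 0 → O_y = 191.6 kN.
ΣM about O: M_O − (18.22·7.5)·3.85 − 311.8 − 55·6.8 = 0 → M_O = 1212 kN·m.

O_x = 0, O_y = 191.6 kN, M_O = 1212 kN·m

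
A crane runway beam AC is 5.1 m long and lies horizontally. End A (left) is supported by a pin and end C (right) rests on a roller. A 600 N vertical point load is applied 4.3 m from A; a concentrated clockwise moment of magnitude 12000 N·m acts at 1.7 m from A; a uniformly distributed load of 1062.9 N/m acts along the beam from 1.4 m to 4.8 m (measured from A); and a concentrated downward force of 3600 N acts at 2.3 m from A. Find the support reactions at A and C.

Resultant of the distributed load: 1062.9 × 3.4 = 3613.86 N at 3.1 m from A.
Taking moments about A: C_y·5.1 − 600·4.3 − 12000 − (1062.9·3.4)·3.1 − 3600·2.3 = 0 → C_y = 34062.966/5.1 = 6679.01 ≈ 6679 N.
ΣF_y = 0: A_y + 6679.01 − 600 − 1062.9·3.4 − 3600 = 0 → A_y = 1135 N.
ΣF_x = 0: no horizontal applied forces, so A_x = 0.

A_x = 0, A_y = 1135 N, C_y = 6679 N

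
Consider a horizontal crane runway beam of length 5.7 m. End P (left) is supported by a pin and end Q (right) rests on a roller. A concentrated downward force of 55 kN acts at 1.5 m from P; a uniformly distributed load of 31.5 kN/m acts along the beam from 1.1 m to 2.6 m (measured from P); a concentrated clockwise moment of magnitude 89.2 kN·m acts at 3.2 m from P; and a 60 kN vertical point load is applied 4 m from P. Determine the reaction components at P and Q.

P_x = 0, P_y = 74.69 kN, Q_y = 87.56 kN

Resultant of the distributed load: 31.5 × 1.5 = 47.25 kN at 1.85 m from P.
Taking moments about P: Q_y·5.7 − 55·1.5 − (31.5·1.5)·1.85 − 89.2 − 60·4 = 0 → Q_y = 499.1125/5.7 = 87.5636 ≈ 87.56 kN.
ΣF_y = 0: P_y + 87.5636 − 55 − 31.5·1.5 − 60 = 0 → P_y = 74.69 kN.
ΣF_x = 0: no horizontal applied forces, so P_x = 0.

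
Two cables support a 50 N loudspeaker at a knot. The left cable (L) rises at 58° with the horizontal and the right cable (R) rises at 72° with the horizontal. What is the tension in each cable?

ΣF_x = 0: −T_L·cos58° + T_R·cos72° = 0 → T_R = 1.71485·T_L.
ΣF_y = 0: T_L·sin58° + T_R·sin72° = 50.
Substitute: T_L·(0.848048 + 1.71485·0.951057) = 50 → T_L = 20.1697 ≈ 20.17 N.
Then T_R = 1.71485 × 20.1697 = 34.59 N.

T_L = 20.17 N, T_R = 34.59 N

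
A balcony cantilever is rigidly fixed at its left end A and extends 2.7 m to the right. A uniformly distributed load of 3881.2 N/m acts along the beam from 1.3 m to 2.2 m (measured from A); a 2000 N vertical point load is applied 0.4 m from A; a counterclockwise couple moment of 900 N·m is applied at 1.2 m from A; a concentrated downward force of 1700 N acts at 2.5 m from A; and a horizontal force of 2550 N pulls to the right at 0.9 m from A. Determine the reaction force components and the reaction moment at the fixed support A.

Resultant of the distributed load: 3881.2 × 0.9 = 3493.08 N at 1.75 m from A.
ΣF_x = 0: A_x + 2550 = 0 → A_x = -2550 N.
ΣF_y = 0: A_y − 3881.2·0.9 − 2000 − 1700 = 0 → A_y = 7193 N.
ΣM about A: M_A − (3881.2·0.9)·1.75 − 2000·0.4 + 900 − 1700·2.5 = 0 → M_A = 10260 N·m.

A_x = -2550 N, A_y = 7193 N, M_A = 10260 N·m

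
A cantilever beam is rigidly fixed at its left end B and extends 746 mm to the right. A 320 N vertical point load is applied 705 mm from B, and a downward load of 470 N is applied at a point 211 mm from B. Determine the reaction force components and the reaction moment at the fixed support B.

B_x = 0, B_y = 790.0 N, M_B = 324800 N·mm

ΣF_x = 0: B_x = 0.
ΣF_y = 0: B_y − 320 − 470 = 0 → B_y = 790.0 N.
ΣM about B: M_B − 320·705 − 470·211 = 0 → M_B = 324800 N·mm.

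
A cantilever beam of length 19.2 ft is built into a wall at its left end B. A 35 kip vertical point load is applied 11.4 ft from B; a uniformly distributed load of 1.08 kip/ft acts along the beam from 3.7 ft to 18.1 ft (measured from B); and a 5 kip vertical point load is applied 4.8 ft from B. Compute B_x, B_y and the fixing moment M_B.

B_x = 0, B_y = 55.55 kip, M_B = 592.5 kip·ft

Resultant of the distributed load: 1.08 × 14.4 = 15.552 kip at 10.9 ft from B.
ΣF_x = 0: B_x = 0.
ΣF_y = 0: B_y − 35 − 1.08·14.4 − 5 = 0 → B_y = 55.55 kip.
ΣM about B: M_B − 35·11.4 − (1.08·14.4)·10.9 − 5·4.8 = 0 → M_B = 592.5 kip·ft.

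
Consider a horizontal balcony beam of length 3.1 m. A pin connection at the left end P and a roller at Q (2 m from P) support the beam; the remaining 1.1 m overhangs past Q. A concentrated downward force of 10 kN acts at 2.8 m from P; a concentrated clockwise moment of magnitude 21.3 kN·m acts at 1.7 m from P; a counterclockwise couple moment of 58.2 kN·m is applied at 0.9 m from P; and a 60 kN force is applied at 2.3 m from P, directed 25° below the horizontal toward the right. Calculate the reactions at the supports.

ΣM about P: Q_y·2 − 10·2.8 − 21.3 + 58.2 − 60·sin25°·2.3 = 0 → Q_y = 49.4213/2 = 24.7107 ≈ 24.71 kN.
ΣF_y = 0: P_y + 24.7107 − 10 − 60·sin25° = 0 → P_y = 10.65 kN.
ΣF_x = 0: P_x + 60·cos25° = 0 → P_x = -54.38 kN.

P_x = -54.38 kN, P_y = 10.65 kN, Q_y = 24.71 kN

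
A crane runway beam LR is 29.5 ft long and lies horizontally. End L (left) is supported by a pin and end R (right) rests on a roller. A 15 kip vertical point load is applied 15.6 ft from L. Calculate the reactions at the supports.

Moments about L: R_y·29.5 − 15·15.6 = 0 → R_y = 234/29.5 = 7.9322 ≈ 7.932 kip.
ΣF_y = 0: L_y + 7.9322 − 15 = 0 → L_y = 7.068 kip.
ΣF_x = 0: no horizontal applied forces, so L_x = 0.

L_x = 0, L_y = 7.068 kip, R_y = 7.932 kip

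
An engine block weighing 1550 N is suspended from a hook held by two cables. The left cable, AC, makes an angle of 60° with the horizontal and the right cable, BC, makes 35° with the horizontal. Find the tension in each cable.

T_AC = 1275 N, T_BC = 778.0 N

ΣF_x = 0: −T_AC·cos60° + T_BC·cos35° = 0 → T_BC = 0.610387·T_AC.
ΣF_y = 0: T_AC·sin60° + T_BC·sin35° = 1550.
Substitute: T_AC·(0.866025 + 0.610387·0.573576) = 1550 → T_AC = 1274.54 ≈ 1275 N.
Then T_BC = 0.610387 × 1274.54 = 778.0 N.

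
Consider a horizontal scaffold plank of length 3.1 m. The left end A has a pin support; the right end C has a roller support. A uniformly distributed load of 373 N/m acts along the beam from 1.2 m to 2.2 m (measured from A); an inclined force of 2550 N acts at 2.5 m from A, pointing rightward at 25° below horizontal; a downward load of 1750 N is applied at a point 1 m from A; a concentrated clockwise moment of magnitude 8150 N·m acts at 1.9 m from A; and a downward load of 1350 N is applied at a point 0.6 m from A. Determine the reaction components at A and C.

Resultant of the distributed load: 373 × 1 = 373 N at 1.7 m from A.
Moments about A: C_y·3.1 − (373·1)·1.7 − 2550·sin25°·2.5 − 1750·1 − 8150 − 1350·0.6 = 0 → C_y = 14038.3/3.1 = 4528.48 ≈ 4528 N.
ΣF_y = 0: A_y + 4528.48 − 373·1 − 2550·sin25° − 1750 − 1350 = 0 → A_y = 22.20 N.
ΣF_x = 0: A_x + 2550·cos25° = 0 → A_x = -2311 N.

A_x = -2311 N, A_y = 22.20 N, C_y = 4528 N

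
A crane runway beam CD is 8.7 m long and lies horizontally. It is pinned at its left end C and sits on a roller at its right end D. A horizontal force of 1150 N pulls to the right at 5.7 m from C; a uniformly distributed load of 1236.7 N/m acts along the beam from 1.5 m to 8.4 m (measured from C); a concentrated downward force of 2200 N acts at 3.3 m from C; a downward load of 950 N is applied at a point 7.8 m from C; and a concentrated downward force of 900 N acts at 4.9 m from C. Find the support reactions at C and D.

Resultant of the distributed load: 1236.7 × 6.9 = 8533.23 N at 4.95 m from C.
Moments about C: D_y·8.7 − (1236.7·6.9)·4.95 − 2200·3.3 − 950·7.8 − 900·4.9 = 0 → D_y = 61319.4885/8.7 = 7048.22 ≈ 7048 N.
ΣF_y = 0: C_y + 7048.22 − 1236.7·6.9 − 2200 − 950 − 900 = 0 → C_y = 5535 N.
ΣF_x = 0: C_x + 1150 = 0 → C_x = -1150 N.

C_x = -1150 N, C_y = 5535 N, D_y = 7048 N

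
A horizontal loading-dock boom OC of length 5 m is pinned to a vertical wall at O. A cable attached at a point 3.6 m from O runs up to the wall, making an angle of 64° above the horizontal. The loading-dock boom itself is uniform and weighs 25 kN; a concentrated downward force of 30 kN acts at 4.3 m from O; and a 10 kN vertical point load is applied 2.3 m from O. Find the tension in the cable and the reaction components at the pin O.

T = 66.29 kN, O_x = 29.06 kN, O_y = 5.417 kN

ΣM about O: T·sin64°·3.6 − 25·2.5 − 30·4.3 − 10·2.3 = 0 → T = 214.5/(3.6·0.898794) = 66.2925 ≈ 66.29 kN.
ΣF_x = 0: O_x − T·cos64° = 0 → O_x = 66.2925 × 0.438371 = 29.06 kN.
ΣF_y = 0: O_y + T·sin64° − 25 − 30 − 10 = 0 → O_y = 65 − 66.2925 × 0.898794 = 5.417 kN.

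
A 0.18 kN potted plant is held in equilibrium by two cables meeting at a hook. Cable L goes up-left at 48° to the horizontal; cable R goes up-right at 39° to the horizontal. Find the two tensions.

T_L = 0.1401 kN, T_R = 0.1206 kN

ΣF_x = 0: −T_L·cos48° + T_R·cos39° = 0 → T_R = 0.86101·T_L.
ΣF_y = 0: T_L·sin48° + T_R·sin39° = 0.18.
Substitute: T_L·(0.743145 + 0.86101·0.62932) = 0.18 → T_L = 0.140078 ≈ 0.1401 kN.
Then T_R = 0.86101 × 0.140078 = 0.1206 kN.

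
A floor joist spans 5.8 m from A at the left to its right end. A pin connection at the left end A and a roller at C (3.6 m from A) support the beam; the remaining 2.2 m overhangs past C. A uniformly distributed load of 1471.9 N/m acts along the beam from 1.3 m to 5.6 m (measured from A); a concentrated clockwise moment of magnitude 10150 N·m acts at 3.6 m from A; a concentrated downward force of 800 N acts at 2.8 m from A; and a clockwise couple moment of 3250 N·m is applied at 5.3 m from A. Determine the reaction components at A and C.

A_x = 0, A_y = -3281 N, C_y = 10410 N

Resultant of the distributed load: 1471.9 × 4.3 = 6329.17 N at 3.45 m from A.
ΣM about A: C_y·3.6 − (1471.9·4.3)·3.45 − 10150 − 800·2.8 − 3250 = 0 → C_y = 37475.6365/3.6 = 10409.9 ≈ 10410 N.
ΣF_y = 0: A_y + 10409.9 − 1471.9·4.3 − 800 = 0 → A_y = -3281 N.
ΣF_x = 0: no horizontal applied forces, so A_x = 0.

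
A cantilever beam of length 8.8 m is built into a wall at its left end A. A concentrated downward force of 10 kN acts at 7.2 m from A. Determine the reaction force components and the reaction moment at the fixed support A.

ΣF_x = 0: A_x = 0.
ΣF_y = 0: A_y − 10 = 0 → A_y = 10.00 kN.
ΣM about A: M_A − 10·7.2 = 0 → M_A = 72.00 kN·m.

A_x = 0, A_y = 10.00 kN, M_A = 72.00 kN·m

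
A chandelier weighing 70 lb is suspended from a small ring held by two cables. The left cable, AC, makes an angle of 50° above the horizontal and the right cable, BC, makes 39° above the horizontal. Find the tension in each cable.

T_AC = 54.41 lb, T_BC = 45.00 lb

ΣF_x = 0: −T_AC·cos50° + T_BC·cos39° = 0 → T_BC = 0.827113·T_AC.
ΣF_y = 0: T_AC·sin50° + T_BC·sin39° = 70.
Substitute: T_AC·(0.766044 + 0.827113·0.62932) = 70 → T_AC = 54.4085 ≈ 54.41 lb.
Then T_BC = 0.827113 × 54.4085 = 45.00 lb.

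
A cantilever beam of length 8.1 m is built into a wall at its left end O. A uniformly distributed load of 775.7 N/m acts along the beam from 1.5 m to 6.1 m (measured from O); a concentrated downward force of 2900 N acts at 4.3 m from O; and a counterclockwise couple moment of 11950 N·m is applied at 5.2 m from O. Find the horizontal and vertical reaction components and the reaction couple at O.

Resultant of the distributed load: 775.7 × 4.6 = 3568.22 N at 3.8 m from O.
ΣF_x = 0: O_x = 0.
ΣF_y = 0: O_y − 775.7·4.6 − 2900 = 0 → O_y = 6468 N.
ΣM about O: M_O − (775.7·4.6)·3.8 − 2900·4.3 + 11950 = 0 → M_O = 14080 N·m.

O_x = 0, O_y = 6468 N, M_O = 14080 N·m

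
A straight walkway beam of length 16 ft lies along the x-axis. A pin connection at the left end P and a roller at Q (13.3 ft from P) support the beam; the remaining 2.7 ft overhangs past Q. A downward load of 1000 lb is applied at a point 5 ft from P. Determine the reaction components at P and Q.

P_x = 0, P_y = 624.1 lb, Q_y = 375.9 lb

Moments about P: Q_y·13.3 − 1000·5 = 0 → Q_y = 5000/13.3 = 375.94 ≈ 375.9 lb.
ΣF_y = 0: P_y + 375.94 − 1000 = 0 → P_y = 624.1 lb.
ΣF_x = 0: no horizontal applied forces, so P_x = 0.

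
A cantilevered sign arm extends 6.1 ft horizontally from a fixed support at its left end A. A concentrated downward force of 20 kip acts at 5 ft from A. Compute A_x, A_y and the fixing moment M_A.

ΣF_x = 0: A_x = 0.
ΣF_y = 0: A_y − 20 = 0 → A_y = 20.00 kip.
ΣM about A: M_A − 20·5 = 0 → M_A = 100.0 kip·ft.

A_x = 0, A_y = 20.00 kip, M_A = 100.0 kip·ft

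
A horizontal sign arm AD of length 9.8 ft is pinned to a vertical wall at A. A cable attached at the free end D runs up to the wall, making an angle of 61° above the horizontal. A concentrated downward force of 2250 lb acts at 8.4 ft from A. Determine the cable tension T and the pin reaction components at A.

T = 2205 lb, A_x = 1069 lb, A_y = 321.4 lb

ΣM about A: T·sin61°·9.8 − 2250·8.4 = 0 → T = 18900/(9.8·0.87462) = 2205.04 ≈ 2205 lb.
ΣF_x = 0: A_x − T·cos61° = 0 → A_x = 2205.04 × 0.48481 = 1069 lb.
ΣF_y = 0: A_y + T·sin61° − 2250 = 0 → A_y = 2250 − 2205.04 × 0.87462 = 321.4 lb.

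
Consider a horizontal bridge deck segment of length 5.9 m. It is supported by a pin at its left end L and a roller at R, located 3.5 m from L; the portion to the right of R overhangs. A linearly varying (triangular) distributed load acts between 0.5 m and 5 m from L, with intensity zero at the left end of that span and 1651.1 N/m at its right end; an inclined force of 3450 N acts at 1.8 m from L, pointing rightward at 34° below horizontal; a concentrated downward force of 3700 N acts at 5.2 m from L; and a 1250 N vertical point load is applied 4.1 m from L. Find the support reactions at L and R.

L_x = -2860 N, L_y = -1074 N, R_y = 11670 N

Resultant of the triangular load: ½ × 1651.1 × 4.5 = 3714.975 N, acting at 3.5 m from L (one-third of the span from the peak).
ΣM about L: R_y·3.5 − (½·1651.1·4.5)·3.5 − 3450·sin34°·1.8 − 3700·5.2 − 1250·4.1 = 0 → R_y = 40840/3.5 = 11668.6 ≈ 11670 N.
ΣF_y = 0: L_y + 11668.6 − ½·1651.1·4.5 − 3450·sin34° − 3700 − 1250 = 0 → L_y = -1074 N.
ΣF_x = 0: L_x + 3450·cos34° = 0 → L_x = -2860 N.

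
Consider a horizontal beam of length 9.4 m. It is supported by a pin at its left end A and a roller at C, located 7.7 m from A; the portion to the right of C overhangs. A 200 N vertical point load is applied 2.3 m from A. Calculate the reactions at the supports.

ΣM about A: C_y·7.7 − 200·2.3 = 0 → C_y = 460/7.7 = 59.7403 ≈ 59.74 N.
ΣF_y = 0: A_y + 59.7403 − 200 = 0 → A_y = 140.3 N.
ΣF_x = 0: no horizontal applied forces, so A_x = 0.

A_x = 0, A_y = 140.3 N, C_y = 59.74 N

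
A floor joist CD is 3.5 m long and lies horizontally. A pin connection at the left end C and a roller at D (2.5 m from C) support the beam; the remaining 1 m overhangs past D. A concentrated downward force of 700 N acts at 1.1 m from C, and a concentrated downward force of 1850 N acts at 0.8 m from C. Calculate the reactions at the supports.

Taking moments about C: D_y·2.5 − 700·1.1 − 1850·0.8 = 0 → D_y = 2250/2.5 = 900.0 N.
ΣF_y = 0: C_y + 900 − 700 − 1850 = 0 → C_y = 1650 N.
ΣF_x = 0: no horizontal applied forces, so C_x = 0.

C_x = 0, C_y = 1650 N, D_y = 900.0 N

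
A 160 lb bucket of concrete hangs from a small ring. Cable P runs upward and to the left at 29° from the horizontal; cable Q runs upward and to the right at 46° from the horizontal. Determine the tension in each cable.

ΣF_x = 0: −T_P·cos29° + T_Q·cos46° = 0 → T_Q = 1.25906·T_P.
ΣF_y = 0: T_P·sin29° + T_Q·sin46° = 160.
Substitute: T_P·(0.48481 + 1.25906·0.71934) = 160 → T_P = 115.066 ≈ 115.1 lb.
Then T_Q = 1.25906 × 115.066 = 144.9 lb.

T_P = 115.1 lb, T_Q = 144.9 lb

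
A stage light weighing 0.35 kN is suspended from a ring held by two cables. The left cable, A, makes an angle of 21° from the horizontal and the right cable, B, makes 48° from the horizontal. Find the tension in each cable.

ΣF_x = 0: −T_A·cos21° + T_B·cos48° = 0 → T_B = 1.39521·T_A.
ΣF_y = 0: T_A·sin21° + T_B·sin48° = 0.35.
Substitute: T_A·(0.358368 + 1.39521·0.743145) = 0.35 → T_A = 0.250858 ≈ 0.2509 kN.
Then T_B = 1.39521 × 0.250858 = 0.3500 kN.

T_A = 0.2509 kN, T_B = 0.3500 kN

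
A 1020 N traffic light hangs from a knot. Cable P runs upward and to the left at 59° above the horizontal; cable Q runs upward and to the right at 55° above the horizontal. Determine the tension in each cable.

ΣF_x = 0: −T_P·cos59° + T_Q·cos55° = 0 → T_Q = 0.897941·T_P.
ΣF_y = 0: T_P·sin59° + T_Q·sin55° = 1020.
Substitute: T_P·(0.857167 + 0.897941·0.819152) = 1020 → T_P = 640.415 ≈ 640.4 N.
Then T_Q = 0.897941 × 640.415 = 575.1 N.

T_P = 640.4 N, T_Q = 575.1 N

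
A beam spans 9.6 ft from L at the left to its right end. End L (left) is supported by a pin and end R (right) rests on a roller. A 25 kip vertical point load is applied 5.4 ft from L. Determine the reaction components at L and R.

ΣM about L: R_y·9.6 − 25·5.4 = 0 → R_y = 135/9.6 = 14.0625 ≈ 14.06 kip.
ΣF_y = 0: L_y + 14.0625 − 25 = 0 → L_y = 10.94 kip.
ΣF_x = 0: no horizontal applied forces, so L_x = 0.

L_x = 0, L_y = 10.94 kip, R_y = 14.06 kip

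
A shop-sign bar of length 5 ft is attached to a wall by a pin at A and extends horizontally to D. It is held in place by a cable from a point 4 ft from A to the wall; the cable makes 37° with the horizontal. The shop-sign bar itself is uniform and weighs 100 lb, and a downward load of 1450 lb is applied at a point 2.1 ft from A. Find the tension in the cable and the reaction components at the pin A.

T = 1369 lb, A_x = 1093 lb, A_y = 726.2 lb

ΣM about A: T·sin37°·4 − 100·2.5 − 1450·2.1 = 0 → T = 3295/(4·0.601815) = 1368.78 ≈ 1369 lb.
ΣF_x = 0: A_x − T·cos37° = 0 → A_x = 1368.78 × 0.798636 = 1093 lb.
ΣF_y = 0: A_y + T·sin37° − 100 − 1450 = 0 → A_y = 1550 − 1368.78 × 0.601815 = 726.2 lb.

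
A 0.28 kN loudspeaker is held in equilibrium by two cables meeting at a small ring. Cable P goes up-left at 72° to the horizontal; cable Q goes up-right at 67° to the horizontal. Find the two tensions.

ΣF_x = 0: −T_P·cos72° + T_Q·cos67° = 0 → T_Q = 0.790869·T_P.
ΣF_y = 0: T_P·sin72° + T_Q·sin67° = 0.28.
Substitute: T_P·(0.951057 + 0.790869·0.920505) = 0.28 → T_P = 0.16676 ≈ 0.1668 kN.
Then T_Q = 0.790869 × 0.16676 = 0.1319 kN.

T_P = 0.1668 kN, T_Q = 0.1319 kN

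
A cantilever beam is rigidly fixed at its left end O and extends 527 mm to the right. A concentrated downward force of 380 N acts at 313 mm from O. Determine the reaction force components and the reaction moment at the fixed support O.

ΣF_x = 0: O_x = 0.
ΣF_y = 0: O_y − 380 = 0 → O_y = 380.0 N.
ΣM about O: M_O − 380·313 = 0 → M_O = 118900 N·mm.

O_x = 0, O_y = 380.0 N, M_O = 118900 N·mm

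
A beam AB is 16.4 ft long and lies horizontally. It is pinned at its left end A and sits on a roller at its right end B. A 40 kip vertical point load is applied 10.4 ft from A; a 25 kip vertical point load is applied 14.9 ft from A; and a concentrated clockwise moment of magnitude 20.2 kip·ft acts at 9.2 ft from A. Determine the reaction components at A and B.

Moments about A: B_y·16.4 − 40·10.4 − 25·14.9 − 20.2 = 0 → B_y = 808.7/16.4 = 49.311 ≈ 49.31 kip.
ΣF_y = 0: A_y + 49.311 − 40 − 25 = 0 → A_y = 15.69 kip.
ΣF_x = 0: no horizontal applied forces, so A_x = 0.

A_x = 0, A_y = 15.69 kip, B_y = 49.31 kip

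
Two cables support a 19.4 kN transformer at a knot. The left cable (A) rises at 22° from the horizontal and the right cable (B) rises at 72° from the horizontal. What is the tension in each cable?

T_A = 6.010 kN, T_B = 18.03 kN

ΣF_x = 0: −T_A·cos22° + T_B·cos72° = 0 → T_B = 3.00043·T_A.
ΣF_y = 0: T_A·sin22° + T_B·sin72° = 19.4.
Substitute: T_A·(0.374607 + 3.00043·0.951057) = 19.4 → T_A = 6.00957 ≈ 6.010 kN.
Then T_B = 3.00043 × 6.00957 = 18.03 kN.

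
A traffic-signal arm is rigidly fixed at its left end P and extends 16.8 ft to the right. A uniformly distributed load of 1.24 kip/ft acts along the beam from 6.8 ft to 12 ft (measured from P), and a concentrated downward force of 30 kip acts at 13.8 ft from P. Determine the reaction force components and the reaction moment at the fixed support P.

Resultant of the distributed load: 1.24 × 5.2 = 6.448 kip at 9.4 ft from P.
ΣF_x = 0: P_x = 0.
ΣF_y = 0: P_y − 1.24·5.2 − 30 = 0 → P_y = 36.45 kip.
ΣM about P: M_P − (1.24·5.2)·9.4 − 30·13.8 = 0 → M_P = 474.6 kip·ft.

P_x = 0, P_y = 36.45 kip, M_P = 474.6 kip·ft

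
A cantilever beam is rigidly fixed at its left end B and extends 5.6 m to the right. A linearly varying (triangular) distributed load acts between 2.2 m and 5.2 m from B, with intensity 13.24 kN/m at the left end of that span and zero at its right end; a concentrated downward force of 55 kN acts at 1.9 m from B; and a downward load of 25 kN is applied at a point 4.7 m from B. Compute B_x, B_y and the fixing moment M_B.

Resultant of the triangular load: ½ × 13.24 × 3 = 19.86 kN, acting at 3.2 m from B (one-third of the span from the peak).
ΣF_x = 0: B_x = 0.
ΣF_y = 0: B_y − ½·13.24·3 − 55 − 25 = 0 → B_y = 99.86 kN.
ΣM about B: M_B − (½·13.24·3)·3.2 − 55·1.9 − 25·4.7 = 0 → M_B = 285.6 kN·m.

B_x = 0, B_y = 99.86 kN, M_B = 285.6 kN·m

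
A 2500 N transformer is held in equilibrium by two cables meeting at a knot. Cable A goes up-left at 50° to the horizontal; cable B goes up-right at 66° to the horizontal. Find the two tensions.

ΣF_x = 0: −T_A·cos50° + T_B·cos66° = 0 → T_B = 1.58035·T_A.
ΣF_y = 0: T_A·sin50° + T_B·sin66° = 2500.
Substitute: T_A·(0.766044 + 1.58035·0.913545) = 2500 → T_A = 1131.34 ≈ 1131 N.
Then T_B = 1.58035 × 1131.34 = 1788 N.

T_A = 1131 N, T_B = 1788 N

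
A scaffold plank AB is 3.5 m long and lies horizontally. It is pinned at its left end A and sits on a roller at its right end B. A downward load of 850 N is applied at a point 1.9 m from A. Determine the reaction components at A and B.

A_x = 0, A_y = 388.6 N, B_y = 461.4 N

Moments about A: B_y·3.5 − 850·1.9 = 0 → B_y = 1615/3.5 = 461.429 ≈ 461.4 N.
ΣF_y = 0: A_y + 461.429 − 850 = 0 → A_y = 388.6 N.
ΣF_x = 0: no horizontal applied forces, so A_x = 0.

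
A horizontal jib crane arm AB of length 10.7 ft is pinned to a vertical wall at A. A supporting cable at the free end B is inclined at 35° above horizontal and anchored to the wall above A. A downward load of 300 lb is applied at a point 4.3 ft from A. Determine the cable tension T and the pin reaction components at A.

ΣM about A: T·sin35°·10.7 − 300·4.3 = 0 → T = 1290/(10.7·0.573576) = 210.191 ≈ 210.2 lb.
ΣF_x = 0: A_x − T·cos35° = 0 → A_x = 210.191 × 0.819152 = 172.2 lb.
ΣF_y = 0: A_y + T·sin35° − 300 = 0 → A_y = 300 − 210.191 × 0.573576 = 179.4 lb.

T = 210.2 lb, A_x = 172.2 lb, A_y = 179.4 lb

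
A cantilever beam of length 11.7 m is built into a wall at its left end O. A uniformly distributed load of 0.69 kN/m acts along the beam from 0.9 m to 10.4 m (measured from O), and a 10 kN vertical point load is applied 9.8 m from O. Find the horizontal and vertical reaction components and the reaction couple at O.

Resultant of the distributed load: 0.69 × 9.5 = 6.555 kN at 5.65 m from O.
ΣF_x = 0: O_x = 0.
ΣF_y = 0: O_y − 0.69·9.5 − 10 = 0 → O_y = 16.55 kN.
ΣM about O: M_O − (0.69·9.5)·5.65 − 10·9.8 = 0 → M_O = 135.0 kN·m.

O_x = 0, O_y = 16.55 kN, M_O = 135.0 kN·m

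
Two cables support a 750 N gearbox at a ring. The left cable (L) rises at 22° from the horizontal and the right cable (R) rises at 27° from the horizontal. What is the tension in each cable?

ΣF_x = 0: −T_L·cos22° + T_R·cos27° = 0 → T_R = 1.0406·T_L.
ΣF_y = 0: T_L·sin22° + T_R·sin27° = 750.
Substitute: T_L·(0.374607 + 1.0406·0.45399) = 750 → T_L = 885.448 ≈ 885.4 N.
Then T_R = 1.0406 × 885.448 = 921.4 N.

T_L = 885.4 N, T_R = 921.4 N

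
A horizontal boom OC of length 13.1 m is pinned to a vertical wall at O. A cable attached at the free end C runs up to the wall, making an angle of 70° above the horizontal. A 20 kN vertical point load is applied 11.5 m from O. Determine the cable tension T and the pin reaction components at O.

ΣM about O: T·sin70°·13.1 − 20·11.5 = 0 → T = 230/(13.1·0.939693) = 18.684 ≈ 18.68 kN.
ΣF_x = 0: O_x − T·cos70° = 0 → O_x = 18.684 × 0.34202 = 6.390 kN.
ΣF_y = 0: O_y + T·sin70° − 20 = 0 → O_y = 20 − 18.684 × 0.939693 = 2.443 kN.

T = 18.68 kN, O_x = 6.390 kN, O_y = 2.443 kN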